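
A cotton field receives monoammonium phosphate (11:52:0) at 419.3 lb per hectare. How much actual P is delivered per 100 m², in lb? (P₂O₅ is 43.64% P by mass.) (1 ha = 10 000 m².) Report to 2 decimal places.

P₂O₅ per hectare = 419.3 × 52% = 218.036 lb.
Elemental P = 218.036 × 0.4364 = 95.1509 lb per hectare.
Convert to per 100 m²: 95.1509 × 0.01 = 0.951509 lb.

0.95 lb P per hundred sq m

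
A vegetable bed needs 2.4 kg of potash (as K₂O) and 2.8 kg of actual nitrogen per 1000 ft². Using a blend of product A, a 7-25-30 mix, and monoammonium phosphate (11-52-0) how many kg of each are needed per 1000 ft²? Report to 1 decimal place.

Let a = kg of product A, b = kg of monoammonium phosphate (per 1000 ft²).
K₂O: 0.3·a + 0·b = 2.4
N: 0.07·a + 0.11·b = 2.8
Eliminate a: (row1) − 0.3/0.07·(row2) → -0.471429·b = -9.6, so b = 20.3636.
Back-substitute: a = (2.4 − 0·20.3636) / 0.3 = 8.

8.0 kg product A, 20.4 kg monoammonium phosphate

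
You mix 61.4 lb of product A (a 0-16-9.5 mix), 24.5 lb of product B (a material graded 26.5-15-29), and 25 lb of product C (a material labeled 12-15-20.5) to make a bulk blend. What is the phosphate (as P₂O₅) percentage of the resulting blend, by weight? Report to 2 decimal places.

15.55% P₂O₅

Total mass = 61.4 + 24.5 + 25 = 110.9 lb.
P₂O₅ mass = 16%×61.4 + 15%×24.5 + 15%×25 = 17.249 lb.
% P₂O₅ = 17.249 / 110.9 = 15.5537%.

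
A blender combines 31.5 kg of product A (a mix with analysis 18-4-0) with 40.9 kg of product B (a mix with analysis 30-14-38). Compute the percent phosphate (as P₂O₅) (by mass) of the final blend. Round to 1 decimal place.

9.6% P₂O₅

Total mass = 31.5 + 40.9 = 72.4 kg.
P₂O₅ mass = 4%×31.5 + 14%×40.9 = 6.986 kg.
% P₂O₅ = 6.986 / 72.4 = 9.64917%.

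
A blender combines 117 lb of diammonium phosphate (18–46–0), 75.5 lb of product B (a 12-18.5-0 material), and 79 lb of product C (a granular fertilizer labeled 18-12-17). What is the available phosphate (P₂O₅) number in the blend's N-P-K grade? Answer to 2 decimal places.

28.46% P₂O₅

Total mass = 117 + 75.5 + 79 = 271.5 lb.
P₂O₅ mass = 46%×117 + 18.5%×75.5 + 12%×79 = 77.2675 lb.
% P₂O₅ = 77.2675 / 271.5 = 28.4595%.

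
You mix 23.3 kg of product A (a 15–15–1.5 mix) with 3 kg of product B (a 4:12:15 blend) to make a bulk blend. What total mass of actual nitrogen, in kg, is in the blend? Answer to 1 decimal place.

N mass = 15%×23.3 + 4%×3 = 3.615 kg.

3.6 kg N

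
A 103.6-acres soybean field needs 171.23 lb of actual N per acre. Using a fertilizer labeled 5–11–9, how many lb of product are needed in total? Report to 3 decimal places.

Product per acre = 171.23 / 5% = 3424.6 lb.
Total product = 3424.6 × 103.6 = 354788.56 lb.

354788.560 lb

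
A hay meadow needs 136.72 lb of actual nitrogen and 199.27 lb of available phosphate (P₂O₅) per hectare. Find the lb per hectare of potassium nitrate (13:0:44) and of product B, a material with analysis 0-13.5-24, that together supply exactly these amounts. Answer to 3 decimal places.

1051.692 lb potassium nitrate, 1476.074 lb product B

Per-hectare balance (a = potassium nitrate, b = product B):
N: 0.13·a + 0·b = 136.72
P₂O₅: 0·a + 0.135·b = 199.27
Solving simultaneously: a = 1051.6923, b = 1476.0741.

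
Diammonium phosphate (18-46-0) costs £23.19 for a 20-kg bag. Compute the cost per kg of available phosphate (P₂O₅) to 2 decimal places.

£2.52 per kg P₂O₅

P₂O₅ in bag = 20 × 46% = 9.2 kg.
Cost per kg P₂O₅ = £23.19 / 9.2 = £2.5207.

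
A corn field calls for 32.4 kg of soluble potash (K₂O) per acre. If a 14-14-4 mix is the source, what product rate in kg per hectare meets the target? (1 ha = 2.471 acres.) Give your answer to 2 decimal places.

2001.51 kg of product per hectare

Product per acre = 32.4 / 4% = 810 kg.
Convert to per hectare: 810 × 2.471 = 2001.51 kg.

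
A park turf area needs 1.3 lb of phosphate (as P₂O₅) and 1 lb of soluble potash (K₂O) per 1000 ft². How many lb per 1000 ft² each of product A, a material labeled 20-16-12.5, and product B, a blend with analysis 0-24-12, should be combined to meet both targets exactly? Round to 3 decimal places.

With a, b = lb per 1000 ft² of product A and product B:
P₂O₅: 0.16·a + 0.24·b = 1.3
K₂O: 0.125·a + 0.12·b = 1
Eliminate b: (row1) − 0.24/0.12·(row2) → -0.09·a = -0.7, so a = 7.77778.
Then b = (1 − 0.125·7.77778) / 0.12 = 0.231481.

7.778 lb product A, 0.231 lb product B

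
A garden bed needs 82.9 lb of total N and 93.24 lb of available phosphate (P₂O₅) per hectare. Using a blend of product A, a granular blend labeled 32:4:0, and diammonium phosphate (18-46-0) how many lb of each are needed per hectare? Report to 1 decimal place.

152.5 lb product A, 189.4 lb diammonium phosphate

Let a = lb of product A, b = lb of diammonium phosphate (per hectare).
N: 0.32·a + 0.18·b = 82.9
P₂O₅: 0.04·a + 0.46·b = 93.24
Eliminate a: (row1) − 0.32/0.04·(row2) → -3.5·b = -663.02, so b = 189.434.
Back-substitute: a = (82.9 − 0.18·189.434) / 0.32 = 152.506.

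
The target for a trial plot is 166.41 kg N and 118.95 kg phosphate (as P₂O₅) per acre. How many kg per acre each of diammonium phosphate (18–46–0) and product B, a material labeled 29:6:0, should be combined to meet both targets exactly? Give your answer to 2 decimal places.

199.93 kg diammonium phosphate, 449.74 kg product B

With a, b = kg per acre of diammonium phosphate and product B:
N: 0.18·a + 0.29·b = 166.41
P₂O₅: 0.46·a + 0.06·b = 118.95
Eliminate b: (row1) − 0.29/0.06·(row2) → -2.04333·a = -408.515, so a = 199.926.
Then b = (118.95 − 0.46·199.926) / 0.06 = 449.736.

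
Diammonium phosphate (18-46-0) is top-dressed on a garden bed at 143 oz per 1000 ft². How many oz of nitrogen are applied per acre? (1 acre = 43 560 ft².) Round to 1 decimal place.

1121.2 oz N per acre

nitrogen per 1000 ft² = 143 × 18% = 25.74 oz.
Convert to per acre: 25.74 × 43.56 = 1121.23 oz.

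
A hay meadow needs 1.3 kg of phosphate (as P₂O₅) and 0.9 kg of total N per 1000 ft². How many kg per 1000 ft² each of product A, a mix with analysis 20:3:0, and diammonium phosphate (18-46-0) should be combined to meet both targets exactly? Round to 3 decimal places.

2.079 kg product A, 2.691 kg diammonium phosphate

Let a = kg of product A, b = kg of diammonium phosphate (per 1000 ft²).
P₂O₅: 0.03·a + 0.46·b = 1.3
N: 0.2·a + 0.18·b = 0.9
From row1: a = (1.3 − 0.46·b) / 0.03.
Into row2: 0.2·(1.3 − 0.46·b)/0.03 + 0.18·b = 0.9 → b = 2.69053, a = 2.07852.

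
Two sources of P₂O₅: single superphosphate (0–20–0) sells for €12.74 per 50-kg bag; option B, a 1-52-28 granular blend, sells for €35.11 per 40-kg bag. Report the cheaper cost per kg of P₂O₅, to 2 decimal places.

single superphosphate: P₂O₅ per bag = 50 × 20% = 10 kg; cost = 12.74 / 10 = €1.2740/kg P₂O₅.
option B: P₂O₅ per bag = 40 × 52% = 20.8 kg; cost = 35.11 / 20.8 = €1.6880/kg P₂O₅.
single superphosphate is cheaper.

€1.27 per kg P₂O₅ (single superphosphate)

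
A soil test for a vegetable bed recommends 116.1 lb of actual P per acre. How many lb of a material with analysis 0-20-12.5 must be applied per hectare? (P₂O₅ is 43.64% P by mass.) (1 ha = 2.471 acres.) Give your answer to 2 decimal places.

As P₂O₅: 116.1 / 0.4364 = 266.04 lb per acre.
Product per acre = 266.04 / 20% = 1330.2 lb.
Convert to per hectare: 1330.2 × 2.471 = 3286.928 lb.

3286.93 lb of product per hectare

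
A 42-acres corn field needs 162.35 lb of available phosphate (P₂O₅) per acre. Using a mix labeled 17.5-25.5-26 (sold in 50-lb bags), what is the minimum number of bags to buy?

535 bags

Product per acre = 162.35 / 25.5% = 636.667 lb.
Total product = 636.667 × 42 = 26740 lb.
Bags = ⌈26740 / 50⌉ = 535.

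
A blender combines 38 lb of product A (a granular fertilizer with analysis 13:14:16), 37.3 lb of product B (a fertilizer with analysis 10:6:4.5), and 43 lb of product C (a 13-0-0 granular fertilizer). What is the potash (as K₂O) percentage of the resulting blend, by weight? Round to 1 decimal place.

6.6% K₂O

Total mass = 38 + 37.3 + 43 = 118.3 lb.
K₂O mass = 16%×38 + 4.5%×37.3 + 0%×43 = 7.7585 lb.
% K₂O = 7.7585 / 118.3 = 6.55833%.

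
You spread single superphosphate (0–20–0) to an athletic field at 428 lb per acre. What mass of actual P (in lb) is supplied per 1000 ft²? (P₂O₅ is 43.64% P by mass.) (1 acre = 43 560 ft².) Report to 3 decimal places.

P₂O₅ per acre = 428 × 20% = 85.6 lb.
Elemental P = 85.6 × 0.4364 = 37.3558 lb per acre.
Convert to per 1000 ft²: 37.3558 × 0.0229568 = 0.857572 lb.

0.858 lb P per thousand sq ft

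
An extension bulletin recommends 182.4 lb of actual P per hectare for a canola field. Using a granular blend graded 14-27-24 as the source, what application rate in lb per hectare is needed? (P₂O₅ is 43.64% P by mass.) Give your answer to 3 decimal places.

1548.019 lb of product per hectare

As P₂O₅: 182.4 / 0.4364 = 417.965 lb per hectare.
Product per hectare = 417.965 / 27% = 1548.0191 lb.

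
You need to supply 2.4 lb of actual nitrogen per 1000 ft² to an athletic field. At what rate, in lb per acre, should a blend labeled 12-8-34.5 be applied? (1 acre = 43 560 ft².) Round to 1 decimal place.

Product per 1000 ft² = 2.4 / 12% = 20 lb.
Convert to per acre: 20 × 43.56 = 871.2 lb.

871.2 lb of product per acre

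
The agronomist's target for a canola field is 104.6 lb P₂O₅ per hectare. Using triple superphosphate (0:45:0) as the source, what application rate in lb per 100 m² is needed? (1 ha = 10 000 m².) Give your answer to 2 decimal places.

2.32 lb of product per hundred sq m

Product per hectare = 104.6 / 45% = 232.444 lb.
Convert to per 100 m²: 232.444 × 0.01 = 2.32444 lb.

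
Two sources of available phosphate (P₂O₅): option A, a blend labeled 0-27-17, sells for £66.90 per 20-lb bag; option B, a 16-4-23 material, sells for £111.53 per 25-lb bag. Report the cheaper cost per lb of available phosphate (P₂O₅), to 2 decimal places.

option A: P₂O₅ per bag = 20 × 27% = 5.4 lb; cost = 66.90 / 5.4 = £12.3889/lb P₂O₅.
option B: P₂O₅ per bag = 25 × 4% = 1 lb; cost = 111.53 / 1 = £111.5300/lb P₂O₅.
option A is cheaper.

£12.39 per lb P₂O₅ (option A)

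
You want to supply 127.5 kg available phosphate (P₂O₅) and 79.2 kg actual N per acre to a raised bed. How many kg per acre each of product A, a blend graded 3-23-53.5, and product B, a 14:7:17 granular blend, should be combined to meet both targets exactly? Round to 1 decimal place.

408.8 kg product A, 478.1 kg product B

Per-acre balance (a = product A, b = product B):
P₂O₅: 0.23·a + 0.07·b = 127.5
N: 0.03·a + 0.14·b = 79.2
Eliminate a: (row1) − 0.23/0.03·(row2) → -1.00333·b = -479.7, so b = 478.106.
Back-substitute: a = (127.5 − 0.07·478.106) / 0.23 = 408.837.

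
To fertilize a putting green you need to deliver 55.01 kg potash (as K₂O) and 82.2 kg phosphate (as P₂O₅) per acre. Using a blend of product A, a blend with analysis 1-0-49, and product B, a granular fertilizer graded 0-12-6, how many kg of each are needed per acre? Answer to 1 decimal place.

28.4 kg product A, 685.0 kg product B

Let a = kg of product A, b = kg of product B (per acre).
K₂O: 0.49·a + 0.06·b = 55.01
P₂O₅: 0·a + 0.12·b = 82.2
Solving simultaneously: a = 28.3878, b = 685.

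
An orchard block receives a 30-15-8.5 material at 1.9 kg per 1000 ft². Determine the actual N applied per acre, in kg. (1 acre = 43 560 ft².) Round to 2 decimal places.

24.83 kg N per acre

nitrogen per 1000 ft² = 1.9 × 30% = 0.57 kg.
Convert to per acre: 0.57 × 43.56 = 24.8292 kg.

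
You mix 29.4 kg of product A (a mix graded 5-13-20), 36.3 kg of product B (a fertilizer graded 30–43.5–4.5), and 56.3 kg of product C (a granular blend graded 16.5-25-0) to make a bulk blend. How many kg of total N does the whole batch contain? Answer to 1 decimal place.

21.6 kg N

N mass = 5%×29.4 + 30%×36.3 + 16.5%×56.3 = 21.6495 kg.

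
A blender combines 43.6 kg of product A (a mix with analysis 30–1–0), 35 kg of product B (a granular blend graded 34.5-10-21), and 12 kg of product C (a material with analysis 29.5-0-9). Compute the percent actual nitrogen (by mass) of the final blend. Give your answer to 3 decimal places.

31.672% N

Total mass = 43.6 + 35 + 12 = 90.6 kg.
N mass = 30%×43.6 + 34.5%×35 + 29.5%×12 = 28.695 kg.
% N = 28.695 / 90.6 = 31.6722%.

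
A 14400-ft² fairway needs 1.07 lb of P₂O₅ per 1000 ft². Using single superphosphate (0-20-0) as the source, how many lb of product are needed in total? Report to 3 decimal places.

77.040 lb

Product per 1000 ft² = 1.07 / 20% = 5.35 lb.
Total product = 5.35 × 14400 / 1000 = 77.04 lb.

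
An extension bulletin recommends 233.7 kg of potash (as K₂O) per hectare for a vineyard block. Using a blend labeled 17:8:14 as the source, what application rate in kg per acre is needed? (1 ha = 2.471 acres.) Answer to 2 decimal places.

675.55 kg of product per acre

Product per hectare = 233.7 / 14% = 1669.29 kg.
Convert to per acre: 1669.29 × 0.404694 = 675.551 kg.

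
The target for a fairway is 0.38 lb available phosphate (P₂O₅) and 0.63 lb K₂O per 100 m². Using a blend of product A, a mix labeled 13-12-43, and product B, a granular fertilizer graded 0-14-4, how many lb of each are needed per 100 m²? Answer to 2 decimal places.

1.32 lb product A, 1.58 lb product B

Let a = lb of product A, b = lb of product B (per 100 m²).
P₂O₅: 0.12·a + 0.14·b = 0.38
K₂O: 0.43·a + 0.04·b = 0.63
Eliminate b: (row1) − 0.14/0.04·(row2) → -1.385·a = -1.825, so a = 1.31769.
Then b = (0.63 − 0.43·1.31769) / 0.04 = 1.58484.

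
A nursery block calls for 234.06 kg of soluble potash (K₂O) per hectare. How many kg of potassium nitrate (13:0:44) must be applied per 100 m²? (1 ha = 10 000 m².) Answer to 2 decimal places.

Product per hectare = 234.06 / 44% = 531.955 kg.
Convert to per 100 m²: 531.955 × 0.01 = 5.31955 kg.

5.32 kg of product per hundred sq m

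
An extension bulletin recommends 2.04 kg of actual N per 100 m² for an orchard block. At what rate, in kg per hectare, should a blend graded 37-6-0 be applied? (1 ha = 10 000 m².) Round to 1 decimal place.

Product per 100 m² = 2.04 / 37% = 5.51351 kg.
Convert to per hectare: 5.51351 × 100 = 551.351 kg.

551.4 kg of product per hectare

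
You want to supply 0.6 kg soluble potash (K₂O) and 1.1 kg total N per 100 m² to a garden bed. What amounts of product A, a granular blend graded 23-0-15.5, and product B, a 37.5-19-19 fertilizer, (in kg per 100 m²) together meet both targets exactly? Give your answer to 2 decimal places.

With a, b = kg per 100 m² of product A and product B:
K₂O: 0.155·a + 0.19·b = 0.6
N: 0.23·a + 0.375·b = 1.1
Solving simultaneously: a = 1.10919, b = 2.25303.

1.11 kg product A, 2.25 kg product B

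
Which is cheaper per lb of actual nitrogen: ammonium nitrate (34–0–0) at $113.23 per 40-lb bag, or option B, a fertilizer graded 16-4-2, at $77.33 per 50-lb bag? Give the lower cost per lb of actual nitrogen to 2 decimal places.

$8.33 per lb N (ammonium nitrate)

ammonium nitrate: N per bag = 40 × 34% = 13.6 lb; cost = 113.23 / 13.6 = $8.3257/lb N.
option B: N per bag = 50 × 16% = 8 lb; cost = 77.33 / 8 = $9.6662/lb N.
ammonium nitrate is cheaper.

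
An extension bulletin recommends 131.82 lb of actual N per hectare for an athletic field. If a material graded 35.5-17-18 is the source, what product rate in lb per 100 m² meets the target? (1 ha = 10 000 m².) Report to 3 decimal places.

3.713 lb of product per hundred sq m

Product per hectare = 131.82 / 35.5% = 371.324 lb.
Convert to per 100 m²: 371.324 × 0.01 = 3.71324 lb.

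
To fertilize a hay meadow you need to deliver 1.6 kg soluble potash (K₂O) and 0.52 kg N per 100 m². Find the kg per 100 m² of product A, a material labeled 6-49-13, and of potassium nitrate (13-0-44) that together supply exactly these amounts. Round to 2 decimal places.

2.19 kg product A, 2.99 kg potassium nitrate

With a, b = kg per 100 m² of product A and potassium nitrate:
K₂O: 0.13·a + 0.44·b = 1.6
N: 0.06·a + 0.13·b = 0.52
From row1: a = (1.6 − 0.44·b) / 0.13.
Into row2: 0.06·(1.6 − 0.44·b)/0.13 + 0.13·b = 0.52 → b = 2.98947, a = 2.18947.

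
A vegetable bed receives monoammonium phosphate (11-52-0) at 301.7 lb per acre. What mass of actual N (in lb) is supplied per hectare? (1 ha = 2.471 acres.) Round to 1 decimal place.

nitrogen per acre = 301.7 × 11% = 33.187 lb.
Convert to per hectare: 33.187 × 2.471 = 82.0051 lb.

82.0 lb N per hectare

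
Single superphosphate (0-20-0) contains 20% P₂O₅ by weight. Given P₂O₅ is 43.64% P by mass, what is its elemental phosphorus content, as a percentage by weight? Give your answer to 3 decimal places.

8.728% P

%P = 20 × 0.4364 = 8.728%.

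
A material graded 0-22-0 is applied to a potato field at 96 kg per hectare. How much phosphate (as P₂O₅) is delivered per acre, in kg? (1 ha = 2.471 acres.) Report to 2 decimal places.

8.55 kg P₂O₅ per acre

P₂O₅ per hectare = 96 × 22% = 21.12 kg.
Convert to per acre: 21.12 × 0.404694 = 8.54715 kg.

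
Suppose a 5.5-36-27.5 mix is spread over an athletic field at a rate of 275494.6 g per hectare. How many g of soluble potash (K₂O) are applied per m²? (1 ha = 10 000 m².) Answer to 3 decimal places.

K₂O per hectare = 275494.6 × 27.5% = 75761 g.
Convert to per m²: 75761 × 0.0001 = 7.5761 g.

7.576 g K₂O per sq m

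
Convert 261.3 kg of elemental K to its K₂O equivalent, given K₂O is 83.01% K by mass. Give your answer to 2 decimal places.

314.78 kg K₂O

K₂O = 261.3 / 0.8301 = 314.781 kg.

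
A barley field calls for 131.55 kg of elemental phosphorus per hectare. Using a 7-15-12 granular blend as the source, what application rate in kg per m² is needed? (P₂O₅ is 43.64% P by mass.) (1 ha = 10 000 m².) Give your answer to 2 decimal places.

As P₂O₅: 131.55 / 0.4364 = 301.444 kg per hectare.
Product per hectare = 301.444 / 15% = 2009.62 kg.
Convert to per m²: 2009.62 × 0.0001 = 0.200962 kg.

0.20 kg of product per sq m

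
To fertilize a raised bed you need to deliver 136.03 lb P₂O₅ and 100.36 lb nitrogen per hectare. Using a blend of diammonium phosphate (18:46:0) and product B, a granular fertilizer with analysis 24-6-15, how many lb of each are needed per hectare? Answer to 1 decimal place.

267.3 lb diammonium phosphate, 217.7 lb product B

With a, b = lb per hectare of diammonium phosphate and product B:
P₂O₅: 0.46·a + 0.06·b = 136.03
N: 0.18·a + 0.24·b = 100.36
Eliminate b: (row1) − 0.06/0.24·(row2) → 0.415·a = 110.94, so a = 267.325.
Then b = (100.36 − 0.18·267.325) / 0.24 = 217.673.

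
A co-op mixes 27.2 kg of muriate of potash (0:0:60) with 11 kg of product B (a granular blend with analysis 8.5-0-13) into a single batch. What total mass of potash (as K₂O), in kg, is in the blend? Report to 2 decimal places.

K₂O mass = 60%×27.2 + 13%×11 = 17.75 kg.

17.75 kg K₂O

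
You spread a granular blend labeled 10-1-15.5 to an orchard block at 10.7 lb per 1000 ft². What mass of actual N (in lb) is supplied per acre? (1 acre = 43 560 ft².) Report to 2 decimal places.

46.61 lb N per acre

nitrogen per 1000 ft² = 10.7 × 10% = 1.07 lb.
Convert to per acre: 1.07 × 43.56 = 46.6092 lb.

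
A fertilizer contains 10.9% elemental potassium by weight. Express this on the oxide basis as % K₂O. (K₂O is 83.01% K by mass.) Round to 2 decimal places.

13.13% K₂O

%K₂O = 10.9 / 0.8301 = 13.1309%.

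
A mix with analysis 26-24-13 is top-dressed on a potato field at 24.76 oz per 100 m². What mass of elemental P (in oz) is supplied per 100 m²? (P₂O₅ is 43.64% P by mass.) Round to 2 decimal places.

2.59 oz P per hundred sq m

P₂O₅ per 100 m² = 24.76 × 24% = 5.9424 oz.
Elemental P = 5.9424 × 0.4364 = 2.59326 oz per 100 m².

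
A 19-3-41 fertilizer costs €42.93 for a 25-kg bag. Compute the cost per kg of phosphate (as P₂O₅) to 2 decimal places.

P₂O₅ in bag = 25 × 3% = 0.75 kg.
Cost per kg P₂O₅ = €42.93 / 0.75 = €57.2400.

€57.24 per kg P₂O₅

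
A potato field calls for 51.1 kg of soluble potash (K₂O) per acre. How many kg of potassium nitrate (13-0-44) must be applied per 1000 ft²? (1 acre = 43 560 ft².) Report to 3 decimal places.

2.666 kg of product per thousand sq ft

Product per acre = 51.1 / 44% = 116.136 kg.
Convert to per 1000 ft²: 116.136 × 0.0229568 = 2.66612 kg.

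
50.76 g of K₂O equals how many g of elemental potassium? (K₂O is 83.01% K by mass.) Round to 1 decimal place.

42.1 g K

K = 50.76 × 0.8301 = 42.1359 g.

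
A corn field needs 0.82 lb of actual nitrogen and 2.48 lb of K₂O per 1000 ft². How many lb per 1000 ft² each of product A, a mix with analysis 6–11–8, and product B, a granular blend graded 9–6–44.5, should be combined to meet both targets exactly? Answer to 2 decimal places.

With a, b = lb per 1000 ft² of product A and product B:
N: 0.06·a + 0.09·b = 0.82
K₂O: 0.08·a + 0.445·b = 2.48
Eliminate b: (row1) − 0.09/0.445·(row2) → 0.0438202·a = 0.318427, so a = 7.26667.
Then b = (2.48 − 0.08·7.26667) / 0.445 = 4.26667.

7.27 lb product A, 4.27 lb product B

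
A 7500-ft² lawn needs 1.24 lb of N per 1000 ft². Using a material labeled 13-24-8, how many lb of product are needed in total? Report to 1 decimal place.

71.5 lb

Product per 1000 ft² = 1.24 / 13% = 9.53846 lb.
Total product = 9.53846 × 7500 / 1000 = 71.5385 lb.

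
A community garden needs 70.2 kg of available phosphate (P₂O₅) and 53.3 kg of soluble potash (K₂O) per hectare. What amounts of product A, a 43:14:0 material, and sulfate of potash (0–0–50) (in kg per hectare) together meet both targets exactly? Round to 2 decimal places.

501.43 kg product A, 106.60 kg sulfate of potash

Let a = kg of product A, b = kg of sulfate of potash (per hectare).
P₂O₅: 0.14·a + 0·b = 70.2
K₂O: 0·a + 0.5·b = 53.3
Solving simultaneously: a = 501.429, b = 106.6.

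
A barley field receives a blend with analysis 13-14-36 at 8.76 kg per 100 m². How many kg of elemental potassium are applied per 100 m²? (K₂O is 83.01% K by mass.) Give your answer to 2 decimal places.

K₂O per 100 m² = 8.76 × 36% = 3.1536 kg.
Elemental K = 3.1536 × 0.8301 = 2.6178 kg per 100 m².

2.62 kg K per hundred sq m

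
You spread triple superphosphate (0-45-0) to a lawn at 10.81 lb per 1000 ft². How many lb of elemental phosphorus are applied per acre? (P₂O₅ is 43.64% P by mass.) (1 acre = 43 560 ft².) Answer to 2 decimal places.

92.47 lb P per acre

P₂O₅ per 1000 ft² = 10.81 × 45% = 4.8645 lb.
Elemental P = 4.8645 × 0.4364 = 2.12287 lb per 1000 ft².
Convert to per acre: 2.12287 × 43.56 = 92.4721 lb.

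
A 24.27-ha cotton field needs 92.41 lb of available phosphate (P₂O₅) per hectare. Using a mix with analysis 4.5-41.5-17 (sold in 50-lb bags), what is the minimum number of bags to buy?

109 bags

Product per hectare = 92.41 / 41.5% = 222.675 lb.
Total product = 222.675 × 24.27 = 5404.31 lb.
Bags = ⌈5404.31 / 50⌉ = 109.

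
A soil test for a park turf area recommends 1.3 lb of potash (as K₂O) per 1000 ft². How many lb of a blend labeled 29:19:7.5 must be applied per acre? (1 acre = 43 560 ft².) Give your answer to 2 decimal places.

755.04 lb of product per acre

Product per 1000 ft² = 1.3 / 7.5% = 17.3333 lb.
Convert to per acre: 17.3333 × 43.56 = 755.04 lb.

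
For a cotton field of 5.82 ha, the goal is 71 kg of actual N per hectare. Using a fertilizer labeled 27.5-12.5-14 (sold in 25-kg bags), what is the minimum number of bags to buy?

Product per hectare = 71 / 27.5% = 258.182 kg.
Total product = 258.182 × 5.82 = 1502.62 kg.
Bags = ⌈1502.62 / 25⌉ = 61.

61 bags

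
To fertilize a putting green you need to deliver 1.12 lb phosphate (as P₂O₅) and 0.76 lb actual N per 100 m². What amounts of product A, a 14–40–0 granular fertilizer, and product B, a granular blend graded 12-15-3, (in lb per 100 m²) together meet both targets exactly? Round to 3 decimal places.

Let a = lb of product A, b = lb of product B (per 100 m²).
P₂O₅: 0.4·a + 0.15·b = 1.12
N: 0.14·a + 0.12·b = 0.76
Solving simultaneously: a = 0.755556, b = 5.45185.

0.756 lb product A, 5.452 lb product B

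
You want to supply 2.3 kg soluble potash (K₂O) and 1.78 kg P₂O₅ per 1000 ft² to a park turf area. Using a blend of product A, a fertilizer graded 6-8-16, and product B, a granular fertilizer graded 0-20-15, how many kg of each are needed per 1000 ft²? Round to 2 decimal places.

With a, b = kg per 1000 ft² of product A and product B:
K₂O: 0.16·a + 0.15·b = 2.3
P₂O₅: 0.08·a + 0.2·b = 1.78
Eliminate b: (row1) − 0.15/0.2·(row2) → 0.1·a = 0.965, so a = 9.65.
Then b = (1.78 − 0.08·9.65) / 0.2 = 5.04.

9.65 kg product A, 5.04 kg product B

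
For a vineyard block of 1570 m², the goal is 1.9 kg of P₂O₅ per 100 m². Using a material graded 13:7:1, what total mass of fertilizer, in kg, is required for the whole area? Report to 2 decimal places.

Product per 100 m² = 1.9 / 7% = 27.1429 kg.
Total product = 27.1429 × 1570 / 100 = 426.143 kg.

426.14 kg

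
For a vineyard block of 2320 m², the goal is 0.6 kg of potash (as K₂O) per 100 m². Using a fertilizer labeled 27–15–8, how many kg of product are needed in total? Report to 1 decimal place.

Product per 100 m² = 0.6 / 8% = 7.5 kg.
Total product = 7.5 × 2320 / 100 = 174 kg.

174.0 kg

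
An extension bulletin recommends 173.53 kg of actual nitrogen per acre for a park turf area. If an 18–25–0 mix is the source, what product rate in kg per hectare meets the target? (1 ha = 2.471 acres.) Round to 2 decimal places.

2382.18 kg of product per hectare

Product per acre = 173.53 / 18% = 964.056 kg.
Convert to per hectare: 964.056 × 2.471 = 2382.181 kg.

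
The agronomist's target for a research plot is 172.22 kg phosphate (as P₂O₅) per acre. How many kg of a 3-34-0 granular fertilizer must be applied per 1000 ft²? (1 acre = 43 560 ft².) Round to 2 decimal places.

Product per acre = 172.22 / 34% = 506.529 kg.
Convert to per 1000 ft²: 506.529 × 0.0229568 = 11.6283 kg.

11.63 kg of product per thousand sq ft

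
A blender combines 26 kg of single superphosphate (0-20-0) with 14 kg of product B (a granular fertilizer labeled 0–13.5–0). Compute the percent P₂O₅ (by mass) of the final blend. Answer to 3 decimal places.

17.725% P₂O₅

Total mass = 26 + 14 = 40 kg.
P₂O₅ mass = 20%×26 + 13.5%×14 = 7.09 kg.
% P₂O₅ = 7.09 / 40 = 17.725%.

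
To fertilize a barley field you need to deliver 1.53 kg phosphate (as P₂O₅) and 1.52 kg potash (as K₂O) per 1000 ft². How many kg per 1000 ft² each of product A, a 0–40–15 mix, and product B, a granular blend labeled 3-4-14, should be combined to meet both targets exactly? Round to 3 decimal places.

Let a = kg of product A, b = kg of product B (per 1000 ft²).
P₂O₅: 0.4·a + 0.04·b = 1.53
K₂O: 0.15·a + 0.14·b = 1.52
Eliminate b: (row1) − 0.04/0.14·(row2) → 0.357143·a = 1.09571, so a = 3.068.
Then b = (1.52 − 0.15·3.068) / 0.14 = 7.57.

3.068 kg product A, 7.570 kg product B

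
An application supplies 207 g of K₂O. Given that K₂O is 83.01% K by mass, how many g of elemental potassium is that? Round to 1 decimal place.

171.8 g K

K = 207 × 0.8301 = 171.831 g.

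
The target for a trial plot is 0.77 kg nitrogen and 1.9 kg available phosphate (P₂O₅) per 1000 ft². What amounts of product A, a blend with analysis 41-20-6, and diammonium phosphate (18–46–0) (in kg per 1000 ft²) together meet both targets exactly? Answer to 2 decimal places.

Per-1000 ft² balance (a = product A, b = diammonium phosphate):
N: 0.41·a + 0.18·b = 0.77
P₂O₅: 0.2·a + 0.46·b = 1.9
Eliminate b: (row1) − 0.18/0.46·(row2) → 0.331739·a = 0.0265217, so a = 0.0799476.
Then b = (1.9 − 0.2·0.0799476) / 0.46 = 4.09567.

0.08 kg product A, 4.10 kg diammonium phosphate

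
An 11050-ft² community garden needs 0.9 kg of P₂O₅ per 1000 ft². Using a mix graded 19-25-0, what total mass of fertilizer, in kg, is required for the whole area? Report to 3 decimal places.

39.780 kg

Product per 1000 ft² = 0.9 / 25% = 3.6 kg.
Total product = 3.6 × 11050 / 1000 = 39.78 kg.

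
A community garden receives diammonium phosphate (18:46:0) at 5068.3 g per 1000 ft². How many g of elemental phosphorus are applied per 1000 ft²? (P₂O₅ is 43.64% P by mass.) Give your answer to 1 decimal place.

1017.4 g P per thousand sq ft

P₂O₅ per 1000 ft² = 5068.3 × 46% = 2331.42 g.
Elemental P = 2331.42 × 0.4364 = 1017.43 g per 1000 ft².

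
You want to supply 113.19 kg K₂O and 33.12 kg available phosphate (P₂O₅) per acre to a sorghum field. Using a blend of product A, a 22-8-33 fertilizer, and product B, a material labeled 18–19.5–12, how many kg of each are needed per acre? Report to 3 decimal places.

330.551 kg product A, 34.236 kg product B

With a, b = kg per acre of product A and product B:
K₂O: 0.33·a + 0.12·b = 113.19
P₂O₅: 0.08·a + 0.195·b = 33.12
From row1: a = (113.19 − 0.12·b) / 0.33.
Into row2: 0.08·(113.19 − 0.12·b)/0.33 + 0.195·b = 33.12 → b = 34.2356, a = 330.5507.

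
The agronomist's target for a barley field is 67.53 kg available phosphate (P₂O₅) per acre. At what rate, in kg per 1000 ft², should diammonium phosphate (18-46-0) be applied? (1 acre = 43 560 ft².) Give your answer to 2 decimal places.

3.37 kg of product per thousand sq ft

Product per acre = 67.53 / 46% = 146.804 kg.
Convert to per 1000 ft²: 146.804 × 0.0229568 = 3.37016 kg.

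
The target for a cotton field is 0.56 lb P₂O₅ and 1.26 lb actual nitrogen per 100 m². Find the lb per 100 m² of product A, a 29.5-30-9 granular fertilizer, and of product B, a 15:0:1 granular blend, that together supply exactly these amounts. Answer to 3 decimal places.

1.867 lb product A, 4.729 lb product B

With a, b = lb per 100 m² of product A and product B:
P₂O₅: 0.3·a + 0·b = 0.56
N: 0.295·a + 0.15·b = 1.26
Solving simultaneously: a = 1.86667, b = 4.72889.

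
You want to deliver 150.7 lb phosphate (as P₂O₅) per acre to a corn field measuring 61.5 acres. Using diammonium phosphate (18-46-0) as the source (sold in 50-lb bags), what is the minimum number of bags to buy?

Product per acre = 150.7 / 46% = 327.609 lb.
Total product = 327.609 × 61.5 = 20147.9 lb.
Bags = ⌈20147.9 / 50⌉ = 403.

403 bags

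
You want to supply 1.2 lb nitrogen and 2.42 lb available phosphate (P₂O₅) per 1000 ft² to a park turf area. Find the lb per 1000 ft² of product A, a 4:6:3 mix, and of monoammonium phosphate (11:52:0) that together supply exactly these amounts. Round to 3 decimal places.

25.197 lb product A, 1.746 lb monoammonium phosphate

Per-1000 ft² balance (a = product A, b = monoammonium phosphate):
N: 0.04·a + 0.11·b = 1.2
P₂O₅: 0.06·a + 0.52·b = 2.42
Solving simultaneously: a = 25.1972, b = 1.74648.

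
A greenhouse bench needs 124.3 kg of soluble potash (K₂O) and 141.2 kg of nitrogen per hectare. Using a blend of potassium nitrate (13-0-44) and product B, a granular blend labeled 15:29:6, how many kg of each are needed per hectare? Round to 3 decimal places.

174.794 kg potassium nitrate, 789.845 kg product B

Per-hectare balance (a = potassium nitrate, b = product B):
K₂O: 0.44·a + 0.06·b = 124.3
N: 0.13·a + 0.15·b = 141.2
From row1: a = (124.3 − 0.06·b) / 0.44.
Into row2: 0.13·(124.3 − 0.06·b)/0.44 + 0.15·b = 141.2 → b = 789.8454, a = 174.7938.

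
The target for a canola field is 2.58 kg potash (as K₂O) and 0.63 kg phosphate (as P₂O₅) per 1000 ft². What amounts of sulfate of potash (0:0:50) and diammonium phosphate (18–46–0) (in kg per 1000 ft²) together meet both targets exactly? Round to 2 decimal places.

With a, b = kg per 1000 ft² of sulfate of potash and diammonium phosphate:
K₂O: 0.5·a + 0·b = 2.58
P₂O₅: 0·a + 0.46·b = 0.63
Solving simultaneously: a = 5.16, b = 1.36957.

5.16 kg sulfate of potash, 1.37 kg diammonium phosphate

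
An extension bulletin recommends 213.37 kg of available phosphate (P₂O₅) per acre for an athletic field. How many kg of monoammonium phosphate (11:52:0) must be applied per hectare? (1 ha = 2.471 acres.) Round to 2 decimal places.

1013.92 kg of product per hectare

Product per acre = 213.37 / 52% = 410.327 kg.
Convert to per hectare: 410.327 × 2.471 = 1013.918 kg.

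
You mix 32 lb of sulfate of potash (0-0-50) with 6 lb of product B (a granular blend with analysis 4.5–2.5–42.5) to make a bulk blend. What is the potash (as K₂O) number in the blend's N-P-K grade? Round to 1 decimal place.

48.8% K₂O

Total mass = 32 + 6 = 38 lb.
K₂O mass = 50%×32 + 42.5%×6 = 18.55 lb.
% K₂O = 18.55 / 38 = 48.8158%.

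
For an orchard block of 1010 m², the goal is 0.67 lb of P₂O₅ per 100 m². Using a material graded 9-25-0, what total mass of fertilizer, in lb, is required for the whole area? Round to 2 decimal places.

Product per 100 m² = 0.67 / 25% = 2.68 lb.
Total product = 2.68 × 1010 / 100 = 27.068 lb.

27.07 lb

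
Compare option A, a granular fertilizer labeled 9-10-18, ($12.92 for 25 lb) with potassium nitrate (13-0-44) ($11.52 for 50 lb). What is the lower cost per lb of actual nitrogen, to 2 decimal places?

option A: N per bag = 25 × 9% = 2.25 lb; cost = 12.92 / 2.25 = $5.7422/lb N.
potassium nitrate: N per bag = 50 × 13% = 6.5 lb; cost = 11.52 / 6.5 = $1.7723/lb N.
potassium nitrate is cheaper.

$1.77 per lb N (potassium nitrate)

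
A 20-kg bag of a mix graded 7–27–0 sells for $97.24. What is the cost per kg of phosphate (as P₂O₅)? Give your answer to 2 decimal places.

$18.01 per kg P₂O₅

P₂O₅ in bag = 20 × 27% = 5.4 kg.
Cost per kg P₂O₅ = $97.24 / 5.4 = $18.0074.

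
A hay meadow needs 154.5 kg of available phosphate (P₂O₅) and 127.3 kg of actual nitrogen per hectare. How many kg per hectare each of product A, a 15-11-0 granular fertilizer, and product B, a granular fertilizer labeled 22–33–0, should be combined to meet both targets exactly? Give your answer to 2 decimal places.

316.96 kg product A, 362.53 kg product B

Per-hectare balance (a = product A, b = product B):
P₂O₅: 0.11·a + 0.33·b = 154.5
N: 0.15·a + 0.22·b = 127.3
Eliminate a: (row1) − 0.11/0.15·(row2) → 0.168667·b = 61.1467, so b = 362.5296.
Back-substitute: a = (154.5 − 0.33·362.5296) / 0.11 = 316.957.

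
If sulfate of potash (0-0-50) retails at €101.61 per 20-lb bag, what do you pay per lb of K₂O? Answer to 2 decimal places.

K₂O in bag = 20 × 50% = 10 lb.
Cost per lb K₂O = €101.61 / 10 = €10.1610.

€10.16 per lb K₂O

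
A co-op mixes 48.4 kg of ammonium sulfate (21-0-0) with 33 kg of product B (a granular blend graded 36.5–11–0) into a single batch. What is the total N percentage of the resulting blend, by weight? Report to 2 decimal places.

Total mass = 48.4 + 33 = 81.4 kg.
N mass = 21%×48.4 + 36.5%×33 = 22.209 kg.
% N = 22.209 / 81.4 = 27.2838%.

27.28% N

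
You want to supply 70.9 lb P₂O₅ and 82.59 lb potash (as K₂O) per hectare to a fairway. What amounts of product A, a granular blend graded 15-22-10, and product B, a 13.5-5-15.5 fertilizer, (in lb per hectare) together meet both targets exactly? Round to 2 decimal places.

235.74 lb product A, 380.75 lb product B

With a, b = lb per hectare of product A and product B:
P₂O₅: 0.22·a + 0.05·b = 70.9
K₂O: 0.1·a + 0.155·b = 82.59
Eliminate b: (row1) − 0.05/0.155·(row2) → 0.187742·a = 44.2581, so a = 235.739.
Then b = (82.59 − 0.1·235.739) / 0.155 = 380.749.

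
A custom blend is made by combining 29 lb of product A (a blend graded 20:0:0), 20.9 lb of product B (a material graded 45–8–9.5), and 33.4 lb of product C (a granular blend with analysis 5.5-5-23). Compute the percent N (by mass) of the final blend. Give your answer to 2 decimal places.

Total mass = 29 + 20.9 + 33.4 = 83.3 lb.
N mass = 20%×29 + 45%×20.9 + 5.5%×33.4 = 17.042 lb.
% N = 17.042 / 83.3 = 20.4586%.

20.46% N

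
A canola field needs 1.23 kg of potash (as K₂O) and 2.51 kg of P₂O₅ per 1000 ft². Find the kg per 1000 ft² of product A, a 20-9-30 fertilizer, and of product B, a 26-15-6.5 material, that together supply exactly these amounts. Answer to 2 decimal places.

0.55 kg product A, 16.41 kg product B

Let a = kg of product A, b = kg of product B (per 1000 ft²).
K₂O: 0.3·a + 0.065·b = 1.23
P₂O₅: 0.09·a + 0.15·b = 2.51
Solving simultaneously: a = 0.545338, b = 16.4061.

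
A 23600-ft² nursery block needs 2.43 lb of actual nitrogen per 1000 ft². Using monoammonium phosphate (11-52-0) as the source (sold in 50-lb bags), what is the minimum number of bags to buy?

Product per 1000 ft² = 2.43 / 11% = 22.0909 lb.
Total product = 22.0909 × 23600 / 1000 = 521.345 lb.
Bags = ⌈521.345 / 50⌉ = 11.

11 bags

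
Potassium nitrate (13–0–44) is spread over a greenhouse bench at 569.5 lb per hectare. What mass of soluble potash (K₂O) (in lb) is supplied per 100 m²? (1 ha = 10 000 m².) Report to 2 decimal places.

K₂O per hectare = 569.5 × 44% = 250.58 lb.
Convert to per 100 m²: 250.58 × 0.01 = 2.5058 lb.

2.51 lb K₂O per hundred sq m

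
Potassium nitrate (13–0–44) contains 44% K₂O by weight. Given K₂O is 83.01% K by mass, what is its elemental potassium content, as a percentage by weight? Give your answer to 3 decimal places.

36.524% K

%K = 44 × 0.8301 = 36.5244%.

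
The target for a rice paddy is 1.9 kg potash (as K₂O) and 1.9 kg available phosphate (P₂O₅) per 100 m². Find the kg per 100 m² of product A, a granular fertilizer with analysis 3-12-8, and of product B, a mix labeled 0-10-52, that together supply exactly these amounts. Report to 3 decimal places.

With a, b = kg per 100 m² of product A and product B:
K₂O: 0.08·a + 0.52·b = 1.9
P₂O₅: 0.12·a + 0.1·b = 1.9
Eliminate b: (row1) − 0.52/0.1·(row2) → -0.544·a = -7.98, so a = 14.6691.
Then b = (1.9 − 0.12·14.6691) / 0.1 = 1.39706.

14.669 kg product A, 1.397 kg product B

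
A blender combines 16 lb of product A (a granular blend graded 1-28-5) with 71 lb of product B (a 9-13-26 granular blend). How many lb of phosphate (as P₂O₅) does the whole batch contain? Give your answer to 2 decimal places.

P₂O₅ mass = 28%×16 + 13%×71 = 13.71 lb.

13.71 lb P₂O₅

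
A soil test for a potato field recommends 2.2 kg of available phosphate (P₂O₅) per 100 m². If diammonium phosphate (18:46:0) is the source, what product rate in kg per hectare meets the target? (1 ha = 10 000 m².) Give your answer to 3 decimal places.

478.261 kg of product per hectare

Product per 100 m² = 2.2 / 46% = 4.78261 kg.
Convert to per hectare: 4.78261 × 100 = 478.2609 kg.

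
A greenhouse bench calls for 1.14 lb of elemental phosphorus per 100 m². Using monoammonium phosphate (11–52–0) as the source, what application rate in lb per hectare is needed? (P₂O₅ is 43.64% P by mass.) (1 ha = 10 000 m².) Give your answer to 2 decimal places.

502.36 lb of product per hectare

As P₂O₅: 1.14 / 0.4364 = 2.61228 lb per 100 m².
Product per 100 m² = 2.61228 / 52% = 5.02362 lb.
Convert to per hectare: 5.02362 × 100 = 502.362 lb.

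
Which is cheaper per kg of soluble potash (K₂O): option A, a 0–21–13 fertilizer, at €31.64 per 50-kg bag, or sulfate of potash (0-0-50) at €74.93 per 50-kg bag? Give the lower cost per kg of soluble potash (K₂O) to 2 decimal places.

€3.00 per kg K₂O (sulfate of potash)

option A: K₂O per bag = 50 × 13% = 6.5 kg; cost = 31.64 / 6.5 = €4.8677/kg K₂O.
sulfate of potash: K₂O per bag = 50 × 50% = 25 kg; cost = 74.93 / 25 = €2.9972/kg K₂O.
sulfate of potash is cheaper.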